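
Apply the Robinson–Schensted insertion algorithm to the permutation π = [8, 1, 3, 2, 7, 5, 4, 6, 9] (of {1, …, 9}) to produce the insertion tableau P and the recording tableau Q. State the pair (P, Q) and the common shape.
P = [1, 2, 4, 6, 9] / [3, 5] / [7] / [8];  Q = [1, 3, 5, 8, 9] / [2, 6] / [4] / [7];  common shape = (5, 2, 1, 1)

Row-insert the values π_1, π_2, … into P one at a time, bumping the leftmost entry strictly greater than the inserted value down to the next row. The recording tableau Q records, in position (i, j), the step at which that cell was added to P.
  Insert 8 (step 1): P = [8];  Q = [1]
  Insert 1 (step 2): P = [1] / [8];  Q = [1] / [2]
  Insert 3 (step 3): P = [1, 3] / [8];  Q = [1, 3] / [2]
  Insert 2 (step 4): P = [1, 2] / [3] / [8];  Q = [1, 3] / [2] / [4]
  Insert 7 (step 5): P = [1, 2, 7] / [3] / [8];  Q = [1, 3, 5] / [2] / [4]
  Insert 5 (step 6): P = [1, 2, 5] / [3, 7] / [8];  Q = [1, 3, 5] / [2, 6] / [4]
  Insert 4 (step 7): P = [1, 2, 4] / [3, 5] / [7] / [8];  Q = [1, 3, 5] / [2, 6] / [4] / [7]
  Insert 6 (step 8): P = [1, 2, 4, 6] / [3, 5] / [7] / [8];  Q = [1, 3, 5, 8] / [2, 6] / [4] / [7]
  Insert 9 (step 9): P = [1, 2, 4, 6, 9] / [3, 5] / [7] / [8];  Q = [1, 3, 5, 8, 9] / [2, 6] / [4] / [7]
Final shape: (5, 2, 1, 1).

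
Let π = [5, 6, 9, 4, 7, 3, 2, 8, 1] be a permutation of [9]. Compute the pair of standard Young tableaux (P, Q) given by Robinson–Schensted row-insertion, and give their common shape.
P = [1, 6, 7, 8] / [2, 9] / [3] / [4] / [5];  Q = [1, 2, 3, 8] / [4, 5] / [6] / [7] / [9];  common shape = (4, 2, 1, 1, 1)

Row-insert the values π_1, π_2, … into P one at a time, bumping the leftmost entry strictly greater than the inserted value down to the next row. The recording tableau Q records, in position (i, j), the step at which that cell was added to P.
  Insert 5 (step 1): P = [5];  Q = [1]
  Insert 6 (step 2): P = [5, 6];  Q = [1, 2]
  Insert 9 (step 3): P = [5, 6, 9];  Q = [1, 2, 3]
  Insert 4 (step 4): P = [4, 6, 9] / [5];  Q = [1, 2, 3] / [4]
  Insert 7 (step 5): P = [4, 6, 7] / [5, 9];  Q = [1, 2, 3] / [4, 5]
  Insert 3 (step 6): P = [3, 6, 7] / [4, 9] / [5];  Q = [1, 2, 3] / [4, 5] / [6]
  Insert 2 (step 7): P = [2, 6, 7] / [3, 9] / [4] / [5];  Q = [1, 2, 3] / [4, 5] / [6] / [7]
  Insert 8 (step 8): P = [2, 6, 7, 8] / [3, 9] / [4] / [5];  Q = [1, 2, 3, 8] / [4, 5] / [6] / [7]
  Insert 1 (step 9): P = [1, 6, 7, 8] / [2, 9] / [3] / [4] / [5];  Q = [1, 2, 3, 8] / [4, 5] / [6] / [7] / [9]
Final shape: (4, 2, 1, 1, 1).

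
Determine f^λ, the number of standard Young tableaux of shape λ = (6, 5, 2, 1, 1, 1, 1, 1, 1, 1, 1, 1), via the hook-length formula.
# SYT of shape (6, 5, 2, 1, 1, 1, 1, 1, 1, 1, 1, 1) = 87639552

Hook-length formula: f^λ = n! / Π hook(c), product over all cells c of the Young diagram. For λ = (6, 5, 2, 1, 1, 1, 1, 1, 1, 1, 1, 1), n = 22 boxes. Hook lengths by row (left-to-right, top-to-bottom): [17, 7, 5, 4, 3, 1]; [15, 5, 3, 2, 1]; [11, 1]; [9]; [8]; [7]; [6]; [5]; [4]; [3]; [2]; [1]. Product of hooks = 12825267840000. So f^λ = 22! / 12825267840000 = 1124000727777607680000 / 12825267840000 = 87639552.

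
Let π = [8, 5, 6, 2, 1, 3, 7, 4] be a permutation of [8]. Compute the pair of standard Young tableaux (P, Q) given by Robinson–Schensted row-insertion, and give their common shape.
P = [1, 3, 4] / [2, 6, 7] / [5] / [8];  Q = [1, 3, 7] / [2, 6, 8] / [4] / [5];  common shape = (3, 3, 1, 1)

Row-insert the values π_1, π_2, … into P one at a time, bumping the leftmost entry strictly greater than the inserted value down to the next row. The recording tableau Q records, in position (i, j), the step at which that cell was added to P.
  Insert 8 (step 1): P = [8];  Q = [1]
  Insert 5 (step 2): P = [5] / [8];  Q = [1] / [2]
  Insert 6 (step 3): P = [5, 6] / [8];  Q = [1, 3] / [2]
  Insert 2 (step 4): P = [2, 6] / [5] / [8];  Q = [1, 3] / [2] / [4]
  Insert 1 (step 5): P = [1, 6] / [2] / [5] / [8];  Q = [1, 3] / [2] / [4] / [5]
  Insert 3 (step 6): P = [1, 3] / [2, 6] / [5] / [8];  Q = [1, 3] / [2, 6] / [4] / [5]
  Insert 7 (step 7): P = [1, 3, 7] / [2, 6] / [5] / [8];  Q = [1, 3, 7] / [2, 6] / [4] / [5]
  Insert 4 (step 8): P = [1, 3, 4] / [2, 6, 7] / [5] / [8];  Q = [1, 3, 7] / [2, 6, 8] / [4] / [5]
Final shape: (3, 3, 1, 1).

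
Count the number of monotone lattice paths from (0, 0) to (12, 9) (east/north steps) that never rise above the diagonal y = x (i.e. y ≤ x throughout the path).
Number of paths = 90440

By the reflection principle (André's argument), the number of monotone paths to (12, 9) with n ≤ m that never go above y = x is C(21, 12) − C(21, 13) = 293930 − 203490 = 90440.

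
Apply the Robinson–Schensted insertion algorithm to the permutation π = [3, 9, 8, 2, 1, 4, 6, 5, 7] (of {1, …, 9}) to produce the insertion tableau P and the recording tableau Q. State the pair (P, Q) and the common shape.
P = [1, 4, 5, 7] / [2, 6] / [3, 8] / [9];  Q = [1, 2, 7, 9] / [3, 6] / [4, 8] / [5];  common shape = (4, 2, 2, 1)

Row-insert the values π_1, π_2, … into P one at a time, bumping the leftmost entry strictly greater than the inserted value down to the next row. The recording tableau Q records, in position (i, j), the step at which that cell was added to P.
  Insert 3 (step 1): P = [3];  Q = [1]
  Insert 9 (step 2): P = [3, 9];  Q = [1, 2]
  Insert 8 (step 3): P = [3, 8] / [9];  Q = [1, 2] / [3]
  Insert 2 (step 4): P = [2, 8] / [3] / [9];  Q = [1, 2] / [3] / [4]
  Insert 1 (step 5): P = [1, 8] / [2] / [3] / [9];  Q = [1, 2] / [3] / [4] / [5]
  Insert 4 (step 6): P = [1, 4] / [2, 8] / [3] / [9];  Q = [1, 2] / [3, 6] / [4] / [5]
  Insert 6 (step 7): P = [1, 4, 6] / [2, 8] / [3] / [9];  Q = [1, 2, 7] / [3, 6] / [4] / [5]
  Insert 5 (step 8): P = [1, 4, 5] / [2, 6] / [3, 8] / [9];  Q = [1, 2, 7] / [3, 6] / [4, 8] / [5]
  Insert 7 (step 9): P = [1, 4, 5, 7] / [2, 6] / [3, 8] / [9];  Q = [1, 2, 7, 9] / [3, 6] / [4, 8] / [5]
Final shape: (4, 2, 2, 1).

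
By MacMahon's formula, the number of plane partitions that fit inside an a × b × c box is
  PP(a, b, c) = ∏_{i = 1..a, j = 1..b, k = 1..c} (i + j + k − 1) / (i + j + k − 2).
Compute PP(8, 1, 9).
PP(8, 1, 9) = 24310

Evaluate the triple product over i = 1..8, j = 1..1, k = 1..9. The factors are (2/1) · (3/2) · (4/3) · (5/4) · (6/5) · (7/6) · (8/7) · (9/8) · … (72 factors total). The numerators and denominators telescope so the product is an integer; carrying out the multiplication exactly gives PP(8, 1, 9) = 24310.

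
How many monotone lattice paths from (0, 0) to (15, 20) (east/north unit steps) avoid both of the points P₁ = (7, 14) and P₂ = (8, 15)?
Number of paths = 2694613152

Inclusion–exclusion. Total paths: C(35, 15) = 3247943160. Through P₁: C(21, 7)·C(14, 8) = 349188840. Through P₂: C(23, 8)·C(12, 7) = 388328688. Since P₁ is strictly southwest of P₂, a monotone path through both must visit P₁ then P₂; paths through both = C(21, 7)·C(2, 1)·C(12, 7) = 184187520. Avoid both = 3247943160 − 349188840 − 388328688 + 184187520 = 2694613152.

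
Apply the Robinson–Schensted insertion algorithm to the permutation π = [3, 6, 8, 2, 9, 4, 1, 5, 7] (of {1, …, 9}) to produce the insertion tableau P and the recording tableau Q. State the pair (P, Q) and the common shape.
P = [1, 4, 5, 7] / [2, 6, 8, 9] / [3];  Q = [1, 2, 3, 5] / [4, 6, 8, 9] / [7];  common shape = (4, 4, 1)

Row-insert the values π_1, π_2, … into P one at a time, bumping the leftmost entry strictly greater than the inserted value down to the next row. The recording tableau Q records, in position (i, j), the step at which that cell was added to P.
  Insert 3 (step 1): P = [3];  Q = [1]
  Insert 6 (step 2): P = [3, 6];  Q = [1, 2]
  Insert 8 (step 3): P = [3, 6, 8];  Q = [1, 2, 3]
  Insert 2 (step 4): P = [2, 6, 8] / [3];  Q = [1, 2, 3] / [4]
  Insert 9 (step 5): P = [2, 6, 8, 9] / [3];  Q = [1, 2, 3, 5] / [4]
  Insert 4 (step 6): P = [2, 4, 8, 9] / [3, 6];  Q = [1, 2, 3, 5] / [4, 6]
  Insert 1 (step 7): P = [1, 4, 8, 9] / [2, 6] / [3];  Q = [1, 2, 3, 5] / [4, 6] / [7]
  Insert 5 (step 8): P = [1, 4, 5, 9] / [2, 6, 8] / [3];  Q = [1, 2, 3, 5] / [4, 6, 8] / [7]
  Insert 7 (step 9): P = [1, 4, 5, 7] / [2, 6, 8, 9] / [3];  Q = [1, 2, 3, 5] / [4, 6, 8, 9] / [7]
Final shape: (4, 4, 1).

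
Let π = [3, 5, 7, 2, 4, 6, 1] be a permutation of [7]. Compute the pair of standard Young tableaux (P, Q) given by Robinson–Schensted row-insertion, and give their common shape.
P = [1, 4, 6] / [2, 5, 7] / [3];  Q = [1, 2, 3] / [4, 5, 6] / [7];  common shape = (3, 3, 1)

Row-insert the values π_1, π_2, … into P one at a time, bumping the leftmost entry strictly greater than the inserted value down to the next row. The recording tableau Q records, in position (i, j), the step at which that cell was added to P.
  Insert 3 (step 1): P = [3];  Q = [1]
  Insert 5 (step 2): P = [3, 5];  Q = [1, 2]
  Insert 7 (step 3): P = [3, 5, 7];  Q = [1, 2, 3]
  Insert 2 (step 4): P = [2, 5, 7] / [3];  Q = [1, 2, 3] / [4]
  Insert 4 (step 5): P = [2, 4, 7] / [3, 5];  Q = [1, 2, 3] / [4, 5]
  Insert 6 (step 6): P = [2, 4, 6] / [3, 5, 7];  Q = [1, 2, 3] / [4, 5, 6]
  Insert 1 (step 7): P = [1, 4, 6] / [2, 5, 7] / [3];  Q = [1, 2, 3] / [4, 5, 6] / [7]
Final shape: (3, 3, 1).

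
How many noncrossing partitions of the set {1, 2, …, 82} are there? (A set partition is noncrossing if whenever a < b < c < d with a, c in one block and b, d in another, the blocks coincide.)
C_82 = 17526585015616776834735140517915655636396234280

These noncrossing partitions are counted by the Catalan number C_n = (1/(n + 1)) · C(2n, n). For n = 82: C_82 = (1/83) · C(164, 82) = 1454706556296192477283016662986999417820887445240/83 = 17526585015616776834735140517915655636396234280.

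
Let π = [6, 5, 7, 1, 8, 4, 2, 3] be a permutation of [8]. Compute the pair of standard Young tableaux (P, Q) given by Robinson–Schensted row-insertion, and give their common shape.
P = [1, 2, 3] / [4, 7, 8] / [5] / [6];  Q = [1, 3, 5] / [2, 6, 8] / [4] / [7];  common shape = (3, 3, 1, 1)

Row-insert the values π_1, π_2, … into P one at a time, bumping the leftmost entry strictly greater than the inserted value down to the next row. The recording tableau Q records, in position (i, j), the step at which that cell was added to P.
  Insert 6 (step 1): P = [6];  Q = [1]
  Insert 5 (step 2): P = [5] / [6];  Q = [1] / [2]
  Insert 7 (step 3): P = [5, 7] / [6];  Q = [1, 3] / [2]
  Insert 1 (step 4): P = [1, 7] / [5] / [6];  Q = [1, 3] / [2] / [4]
  Insert 8 (step 5): P = [1, 7, 8] / [5] / [6];  Q = [1, 3, 5] / [2] / [4]
  Insert 4 (step 6): P = [1, 4, 8] / [5, 7] / [6];  Q = [1, 3, 5] / [2, 6] / [4]
  Insert 2 (step 7): P = [1, 2, 8] / [4, 7] / [5] / [6];  Q = [1, 3, 5] / [2, 6] / [4] / [7]
  Insert 3 (step 8): P = [1, 2, 3] / [4, 7, 8] / [5] / [6];  Q = [1, 3, 5] / [2, 6, 8] / [4] / [7]
Final shape: (3, 3, 1, 1).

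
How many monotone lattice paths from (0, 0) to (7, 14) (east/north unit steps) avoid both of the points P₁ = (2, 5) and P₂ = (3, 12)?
Number of paths = 69933

Inclusion–exclusion. Total paths: C(21, 7) = 116280. Through P₁: C(7, 2)·C(14, 5) = 42042. Through P₂: C(15, 3)·C(6, 4) = 6825. Since P₁ is strictly southwest of P₂, a monotone path through both must visit P₁ then P₂; paths through both = C(7, 2)·C(8, 1)·C(6, 4) = 2520. Avoid both = 116280 − 42042 − 6825 + 2520 = 69933.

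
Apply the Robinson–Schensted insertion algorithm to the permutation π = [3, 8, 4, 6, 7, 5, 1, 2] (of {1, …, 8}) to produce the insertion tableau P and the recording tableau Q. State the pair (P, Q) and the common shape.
P = [1, 2, 5, 7] / [3, 4] / [6] / [8];  Q = [1, 2, 4, 5] / [3, 8] / [6] / [7];  common shape = (4, 2, 1, 1)

Row-insert the values π_1, π_2, … into P one at a time, bumping the leftmost entry strictly greater than the inserted value down to the next row. The recording tableau Q records, in position (i, j), the step at which that cell was added to P.
  Insert 3 (step 1): P = [3];  Q = [1]
  Insert 8 (step 2): P = [3, 8];  Q = [1, 2]
  Insert 4 (step 3): P = [3, 4] / [8];  Q = [1, 2] / [3]
  Insert 6 (step 4): P = [3, 4, 6] / [8];  Q = [1, 2, 4] / [3]
  Insert 7 (step 5): P = [3, 4, 6, 7] / [8];  Q = [1, 2, 4, 5] / [3]
  Insert 5 (step 6): P = [3, 4, 5, 7] / [6] / [8];  Q = [1, 2, 4, 5] / [3] / [6]
  Insert 1 (step 7): P = [1, 4, 5, 7] / [3] / [6] / [8];  Q = [1, 2, 4, 5] / [3] / [6] / [7]
  Insert 2 (step 8): P = [1, 2, 5, 7] / [3, 4] / [6] / [8];  Q = [1, 2, 4, 5] / [3, 8] / [6] / [7]
Final shape: (4, 2, 1, 1).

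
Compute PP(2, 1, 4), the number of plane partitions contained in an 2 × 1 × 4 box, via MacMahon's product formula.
PP(2, 1, 4) = 15

Evaluate the triple product over i = 1..2, j = 1..1, k = 1..4. The factors are (2/1) · (3/2) · (4/3) · (5/4) · (3/2) · (4/3) · (5/4) · (6/5). The numerators and denominators telescope so the product is an integer; carrying out the multiplication exactly gives PP(2, 1, 4) = 15.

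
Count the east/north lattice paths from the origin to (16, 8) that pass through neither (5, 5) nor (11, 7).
Number of paths = 495135

Inclusion–exclusion. Total paths: C(24, 16) = 735471. Through P₁: C(10, 5)·C(14, 11) = 91728. Through P₂: C(18, 11)·C(6, 5) = 190944. Since P₁ is strictly southwest of P₂, a monotone path through both must visit P₁ then P₂; paths through both = C(10, 5)·C(8, 6)·C(6, 5) = 42336. Avoid both = 735471 − 91728 − 190944 + 42336 = 495135.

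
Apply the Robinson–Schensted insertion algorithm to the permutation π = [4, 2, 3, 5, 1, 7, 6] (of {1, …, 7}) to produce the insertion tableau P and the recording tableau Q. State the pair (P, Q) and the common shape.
P = [1, 3, 5, 6] / [2, 7] / [4];  Q = [1, 3, 4, 6] / [2, 7] / [5];  common shape = (4, 2, 1)

Row-insert the values π_1, π_2, … into P one at a time, bumping the leftmost entry strictly greater than the inserted value down to the next row. The recording tableau Q records, in position (i, j), the step at which that cell was added to P.
  Insert 4 (step 1): P = [4];  Q = [1]
  Insert 2 (step 2): P = [2] / [4];  Q = [1] / [2]
  Insert 3 (step 3): P = [2, 3] / [4];  Q = [1, 3] / [2]
  Insert 5 (step 4): P = [2, 3, 5] / [4];  Q = [1, 3, 4] / [2]
  Insert 1 (step 5): P = [1, 3, 5] / [2] / [4];  Q = [1, 3, 4] / [2] / [5]
  Insert 7 (step 6): P = [1, 3, 5, 7] / [2] / [4];  Q = [1, 3, 4, 6] / [2] / [5]
  Insert 6 (step 7): P = [1, 3, 5, 6] / [2, 7] / [4];  Q = [1, 3, 4, 6] / [2, 7] / [5]
Final shape: (4, 2, 1).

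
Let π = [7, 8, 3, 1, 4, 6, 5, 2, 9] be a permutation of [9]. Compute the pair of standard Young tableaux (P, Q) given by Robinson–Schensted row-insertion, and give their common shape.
P = [1, 2, 5, 9] / [3, 4] / [6, 8] / [7];  Q = [1, 2, 6, 9] / [3, 5] / [4, 7] / [8];  common shape = (4, 2, 2, 1)

Row-insert the values π_1, π_2, … into P one at a time, bumping the leftmost entry strictly greater than the inserted value down to the next row. The recording tableau Q records, in position (i, j), the step at which that cell was added to P.
  Insert 7 (step 1): P = [7];  Q = [1]
  Insert 8 (step 2): P = [7, 8];  Q = [1, 2]
  Insert 3 (step 3): P = [3, 8] / [7];  Q = [1, 2] / [3]
  Insert 1 (step 4): P = [1, 8] / [3] / [7];  Q = [1, 2] / [3] / [4]
  Insert 4 (step 5): P = [1, 4] / [3, 8] / [7];  Q = [1, 2] / [3, 5] / [4]
  Insert 6 (step 6): P = [1, 4, 6] / [3, 8] / [7];  Q = [1, 2, 6] / [3, 5] / [4]
  Insert 5 (step 7): P = [1, 4, 5] / [3, 6] / [7, 8];  Q = [1, 2, 6] / [3, 5] / [4, 7]
  Insert 2 (step 8): P = [1, 2, 5] / [3, 4] / [6, 8] / [7];  Q = [1, 2, 6] / [3, 5] / [4, 7] / [8]
  Insert 9 (step 9): P = [1, 2, 5, 9] / [3, 4] / [6, 8] / [7];  Q = [1, 2, 6, 9] / [3, 5] / [4, 7] / [8]
Final shape: (4, 2, 2, 1).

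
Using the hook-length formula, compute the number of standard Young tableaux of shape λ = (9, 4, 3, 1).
# SYT of shape (9, 4, 3, 1) = 680680

Hook-length formula: f^λ = n! / Π hook(c), product over all cells c of the Young diagram. For λ = (9, 4, 3, 1), n = 17 boxes. Hook lengths by row (left-to-right, top-to-bottom): [12, 10, 9, 7, 5, 4, 3, 2, 1]; [6, 4, 3, 1]; [4, 2, 1]; [1]. Product of hooks = 522547200. So f^λ = 17! / 522547200 = 355687428096000 / 522547200 = 680680.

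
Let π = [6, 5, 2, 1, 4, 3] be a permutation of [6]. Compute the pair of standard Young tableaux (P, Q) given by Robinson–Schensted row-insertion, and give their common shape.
P = [1, 3] / [2, 4] / [5] / [6];  Q = [1, 5] / [2, 6] / [3] / [4];  common shape = (2, 2, 1, 1)

Row-insert the values π_1, π_2, … into P one at a time, bumping the leftmost entry strictly greater than the inserted value down to the next row. The recording tableau Q records, in position (i, j), the step at which that cell was added to P.
  Insert 6 (step 1): P = [6];  Q = [1]
  Insert 5 (step 2): P = [5] / [6];  Q = [1] / [2]
  Insert 2 (step 3): P = [2] / [5] / [6];  Q = [1] / [2] / [3]
  Insert 1 (step 4): P = [1] / [2] / [5] / [6];  Q = [1] / [2] / [3] / [4]
  Insert 4 (step 5): P = [1, 4] / [2] / [5] / [6];  Q = [1, 5] / [2] / [3] / [4]
  Insert 3 (step 6): P = [1, 3] / [2, 4] / [5] / [6];  Q = [1, 5] / [2, 6] / [3] / [4]
Final shape: (2, 2, 1, 1).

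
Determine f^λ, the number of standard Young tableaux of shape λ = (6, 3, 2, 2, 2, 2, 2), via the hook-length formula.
# SYT of shape (6, 3, 2, 2, 2, 2, 2) = 6348888

Hook-length formula: f^λ = n! / Π hook(c), product over all cells c of the Young diagram. For λ = (6, 3, 2, 2, 2, 2, 2), n = 19 boxes. Hook lengths by row (left-to-right, top-to-bottom): [12, 11, 5, 3, 2, 1]; [8, 7, 1]; [6, 5]; [5, 4]; [4, 3]; [3, 2]; [2, 1]. Product of hooks = 19160064000. So f^λ = 19! / 19160064000 = 121645100408832000 / 19160064000 = 6348888.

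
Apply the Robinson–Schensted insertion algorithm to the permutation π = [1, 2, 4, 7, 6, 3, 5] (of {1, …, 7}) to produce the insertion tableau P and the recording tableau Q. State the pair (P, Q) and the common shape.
P = [1, 2, 3, 5] / [4, 6] / [7];  Q = [1, 2, 3, 4] / [5, 7] / [6];  common shape = (4, 2, 1)

Row-insert the values π_1, π_2, … into P one at a time, bumping the leftmost entry strictly greater than the inserted value down to the next row. The recording tableau Q records, in position (i, j), the step at which that cell was added to P.
  Insert 1 (step 1): P = [1];  Q = [1]
  Insert 2 (step 2): P = [1, 2];  Q = [1, 2]
  Insert 4 (step 3): P = [1, 2, 4];  Q = [1, 2, 3]
  Insert 7 (step 4): P = [1, 2, 4, 7];  Q = [1, 2, 3, 4]
  Insert 6 (step 5): P = [1, 2, 4, 6] / [7];  Q = [1, 2, 3, 4] / [5]
  Insert 3 (step 6): P = [1, 2, 3, 6] / [4] / [7];  Q = [1, 2, 3, 4] / [5] / [6]
  Insert 5 (step 7): P = [1, 2, 3, 5] / [4, 6] / [7];  Q = [1, 2, 3, 4] / [5, 7] / [6]
Final shape: (4, 2, 1).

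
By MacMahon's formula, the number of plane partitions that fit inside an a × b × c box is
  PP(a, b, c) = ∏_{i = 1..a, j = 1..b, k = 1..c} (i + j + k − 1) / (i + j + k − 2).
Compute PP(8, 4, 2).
PP(8, 4, 2) = 70785

Evaluate the triple product over i = 1..8, j = 1..4, k = 1..2. The factors are (2/1) · (3/2) · (3/2) · (4/3) · (4/3) · (5/4) · (5/4) · (6/5) · … (64 factors total). The numerators and denominators telescope so the product is an integer; carrying out the multiplication exactly gives PP(8, 4, 2) = 70785.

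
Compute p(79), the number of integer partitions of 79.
p(79) = 13848650

Compute p(n) via the recurrence p(n, m) = p(n, m−1) + p(n−m, m), where p(n, m) counts partitions of n with all parts ≤ m and p(n) = p(n, n). The base cases are p(0, m) = 1 and p(n, 0) = 0 for n > 0. Filling the table yields p(79) = 13848650. (Euler's pentagonal recurrence is an alternative.)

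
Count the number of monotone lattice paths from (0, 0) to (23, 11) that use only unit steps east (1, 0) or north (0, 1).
Number of paths = 286097760

A monotone lattice path from (0, 0) to (23, 11) consists of 23 east steps and 11 north steps in some order, so it is determined by which 23 of the 34 steps are east. The count is C(34, 23) = 286097760.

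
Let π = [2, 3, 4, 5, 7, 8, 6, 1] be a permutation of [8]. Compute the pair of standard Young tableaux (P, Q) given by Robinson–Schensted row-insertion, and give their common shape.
P = [1, 3, 4, 5, 6, 8] / [2] / [7];  Q = [1, 2, 3, 4, 5, 6] / [7] / [8];  common shape = (6, 1, 1)

Row-insert the values π_1, π_2, … into P one at a time, bumping the leftmost entry strictly greater than the inserted value down to the next row. The recording tableau Q records, in position (i, j), the step at which that cell was added to P.
  Insert 2 (step 1): P = [2];  Q = [1]
  Insert 3 (step 2): P = [2, 3];  Q = [1, 2]
  Insert 4 (step 3): P = [2, 3, 4];  Q = [1, 2, 3]
  Insert 5 (step 4): P = [2, 3, 4, 5];  Q = [1, 2, 3, 4]
  Insert 7 (step 5): P = [2, 3, 4, 5, 7];  Q = [1, 2, 3, 4, 5]
  Insert 8 (step 6): P = [2, 3, 4, 5, 7, 8];  Q = [1, 2, 3, 4, 5, 6]
  Insert 6 (step 7): P = [2, 3, 4, 5, 6, 8] / [7];  Q = [1, 2, 3, 4, 5, 6] / [7]
  Insert 1 (step 8): P = [1, 3, 4, 5, 6, 8] / [2] / [7];  Q = [1, 2, 3, 4, 5, 6] / [7] / [8]
Final shape: (6, 1, 1).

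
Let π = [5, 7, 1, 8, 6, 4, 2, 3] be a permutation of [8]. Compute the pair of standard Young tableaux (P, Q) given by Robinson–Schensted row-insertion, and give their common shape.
P = [1, 2, 3] / [4, 6, 8] / [5] / [7];  Q = [1, 2, 4] / [3, 5, 8] / [6] / [7];  common shape = (3, 3, 1, 1)

Row-insert the values π_1, π_2, … into P one at a time, bumping the leftmost entry strictly greater than the inserted value down to the next row. The recording tableau Q records, in position (i, j), the step at which that cell was added to P.
  Insert 5 (step 1): P = [5];  Q = [1]
  Insert 7 (step 2): P = [5, 7];  Q = [1, 2]
  Insert 1 (step 3): P = [1, 7] / [5];  Q = [1, 2] / [3]
  Insert 8 (step 4): P = [1, 7, 8] / [5];  Q = [1, 2, 4] / [3]
  Insert 6 (step 5): P = [1, 6, 8] / [5, 7];  Q = [1, 2, 4] / [3, 5]
  Insert 4 (step 6): P = [1, 4, 8] / [5, 6] / [7];  Q = [1, 2, 4] / [3, 5] / [6]
  Insert 2 (step 7): P = [1, 2, 8] / [4, 6] / [5] / [7];  Q = [1, 2, 4] / [3, 5] / [6] / [7]
  Insert 3 (step 8): P = [1, 2, 3] / [4, 6, 8] / [5] / [7];  Q = [1, 2, 4] / [3, 5, 8] / [6] / [7]
Final shape: (3, 3, 1, 1).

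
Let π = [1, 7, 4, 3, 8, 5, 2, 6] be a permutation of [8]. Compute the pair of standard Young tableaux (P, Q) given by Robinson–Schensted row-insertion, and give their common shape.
P = [1, 2, 5, 6] / [3, 8] / [4] / [7];  Q = [1, 2, 5, 8] / [3, 6] / [4] / [7];  common shape = (4, 2, 1, 1)

Row-insert the values π_1, π_2, … into P one at a time, bumping the leftmost entry strictly greater than the inserted value down to the next row. The recording tableau Q records, in position (i, j), the step at which that cell was added to P.
  Insert 1 (step 1): P = [1];  Q = [1]
  Insert 7 (step 2): P = [1, 7];  Q = [1, 2]
  Insert 4 (step 3): P = [1, 4] / [7];  Q = [1, 2] / [3]
  Insert 3 (step 4): P = [1, 3] / [4] / [7];  Q = [1, 2] / [3] / [4]
  Insert 8 (step 5): P = [1, 3, 8] / [4] / [7];  Q = [1, 2, 5] / [3] / [4]
  Insert 5 (step 6): P = [1, 3, 5] / [4, 8] / [7];  Q = [1, 2, 5] / [3, 6] / [4]
  Insert 2 (step 7): P = [1, 2, 5] / [3, 8] / [4] / [7];  Q = [1, 2, 5] / [3, 6] / [4] / [7]
  Insert 6 (step 8): P = [1, 2, 5, 6] / [3, 8] / [4] / [7];  Q = [1, 2, 5, 8] / [3, 6] / [4] / [7]
Final shape: (4, 2, 1, 1).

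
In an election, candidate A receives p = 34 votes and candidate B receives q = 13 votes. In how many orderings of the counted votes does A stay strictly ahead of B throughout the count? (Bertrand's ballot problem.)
Strict-lead orderings = 62855613135

Total orderings of the 47 votes with 34 for A: C(47, 34) = 140676848445. By the Bertrand ballot formula (Cycle Lemma / reflection principle), the number of orderings in which A is strictly ahead of B throughout is (p − q)/(p + q) · C(p + q, p) = (34 − 13)/(34 + 13) · 140676848445 = 62855613135.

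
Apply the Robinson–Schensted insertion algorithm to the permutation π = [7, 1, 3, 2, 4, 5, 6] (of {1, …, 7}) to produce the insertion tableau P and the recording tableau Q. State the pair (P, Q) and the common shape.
P = [1, 2, 4, 5, 6] / [3] / [7];  Q = [1, 3, 5, 6, 7] / [2] / [4];  common shape = (5, 1, 1)

Row-insert the values π_1, π_2, … into P one at a time, bumping the leftmost entry strictly greater than the inserted value down to the next row. The recording tableau Q records, in position (i, j), the step at which that cell was added to P.
  Insert 7 (step 1): P = [7];  Q = [1]
  Insert 1 (step 2): P = [1] / [7];  Q = [1] / [2]
  Insert 3 (step 3): P = [1, 3] / [7];  Q = [1, 3] / [2]
  Insert 2 (step 4): P = [1, 2] / [3] / [7];  Q = [1, 3] / [2] / [4]
  Insert 4 (step 5): P = [1, 2, 4] / [3] / [7];  Q = [1, 3, 5] / [2] / [4]
  Insert 5 (step 6): P = [1, 2, 4, 5] / [3] / [7];  Q = [1, 3, 5, 6] / [2] / [4]
  Insert 6 (step 7): P = [1, 2, 4, 5, 6] / [3] / [7];  Q = [1, 3, 5, 6, 7] / [2] / [4]
Final shape: (5, 1, 1).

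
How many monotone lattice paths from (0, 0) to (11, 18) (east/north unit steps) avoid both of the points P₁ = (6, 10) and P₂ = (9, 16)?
Number of paths = 16069176

Inclusion–exclusion. Total paths: C(29, 11) = 34597290. Through P₁: C(16, 6)·C(13, 5) = 10306296. Through P₂: C(25, 9)·C(4, 2) = 12257850. Since P₁ is strictly southwest of P₂, a monotone path through both must visit P₁ then P₂; paths through both = C(16, 6)·C(9, 3)·C(4, 2) = 4036032. Avoid both = 34597290 − 10306296 − 12257850 + 4036032 = 16069176.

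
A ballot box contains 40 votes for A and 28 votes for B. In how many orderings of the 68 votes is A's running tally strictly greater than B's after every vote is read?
Strict-lead orderings = 1759318006963275528

Total orderings of the 68 votes with 40 for A: C(68, 40) = 9969468706125227992. By the Bertrand ballot formula (Cycle Lemma / reflection principle), the number of orderings in which A is strictly ahead of B throughout is (p − q)/(p + q) · C(p + q, p) = (40 − 28)/(40 + 28) · 9969468706125227992 = 1759318006963275528.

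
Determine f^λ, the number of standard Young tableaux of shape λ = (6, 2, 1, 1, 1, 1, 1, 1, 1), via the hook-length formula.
# SYT of shape (6, 2, 1, 1, 1, 1, 1, 1, 1) = 14300

Hook-length formula: f^λ = n! / Π hook(c), product over all cells c of the Young diagram. For λ = (6, 2, 1, 1, 1, 1, 1, 1, 1), n = 15 boxes. Hook lengths by row (left-to-right, top-to-bottom): [14, 6, 4, 3, 2, 1]; [9, 1]; [7]; [6]; [5]; [4]; [3]; [2]; [1]. Product of hooks = 91445760. So f^λ = 15! / 91445760 = 1307674368000 / 91445760 = 14300.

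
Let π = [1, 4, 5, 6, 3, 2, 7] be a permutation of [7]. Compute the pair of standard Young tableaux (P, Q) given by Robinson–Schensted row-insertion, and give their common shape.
P = [1, 2, 5, 6, 7] / [3] / [4];  Q = [1, 2, 3, 4, 7] / [5] / [6];  common shape = (5, 1, 1)

Row-insert the values π_1, π_2, … into P one at a time, bumping the leftmost entry strictly greater than the inserted value down to the next row. The recording tableau Q records, in position (i, j), the step at which that cell was added to P.
  Insert 1 (step 1): P = [1];  Q = [1]
  Insert 4 (step 2): P = [1, 4];  Q = [1, 2]
  Insert 5 (step 3): P = [1, 4, 5];  Q = [1, 2, 3]
  Insert 6 (step 4): P = [1, 4, 5, 6];  Q = [1, 2, 3, 4]
  Insert 3 (step 5): P = [1, 3, 5, 6] / [4];  Q = [1, 2, 3, 4] / [5]
  Insert 2 (step 6): P = [1, 2, 5, 6] / [3] / [4];  Q = [1, 2, 3, 4] / [5] / [6]
  Insert 7 (step 7): P = [1, 2, 5, 6, 7] / [3] / [4];  Q = [1, 2, 3, 4, 7] / [5] / [6]
Final shape: (5, 1, 1).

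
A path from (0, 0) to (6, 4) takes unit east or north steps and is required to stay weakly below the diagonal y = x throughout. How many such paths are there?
Number of paths = 90

By the reflection principle (André's argument), the number of monotone paths to (6, 4) with n ≤ m that never go above y = x is C(10, 6) − C(10, 7) = 210 − 120 = 90.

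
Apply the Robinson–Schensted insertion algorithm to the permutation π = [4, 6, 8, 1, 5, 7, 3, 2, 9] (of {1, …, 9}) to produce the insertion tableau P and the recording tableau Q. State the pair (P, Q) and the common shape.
P = [1, 2, 7, 9] / [3, 5, 8] / [4] / [6];  Q = [1, 2, 3, 9] / [4, 5, 6] / [7] / [8];  common shape = (4, 3, 1, 1)

Row-insert the values π_1, π_2, … into P one at a time, bumping the leftmost entry strictly greater than the inserted value down to the next row. The recording tableau Q records, in position (i, j), the step at which that cell was added to P.
  Insert 4 (step 1): P = [4];  Q = [1]
  Insert 6 (step 2): P = [4, 6];  Q = [1, 2]
  Insert 8 (step 3): P = [4, 6, 8];  Q = [1, 2, 3]
  Insert 1 (step 4): P = [1, 6, 8] / [4];  Q = [1, 2, 3] / [4]
  Insert 5 (step 5): P = [1, 5, 8] / [4, 6];  Q = [1, 2, 3] / [4, 5]
  Insert 7 (step 6): P = [1, 5, 7] / [4, 6, 8];  Q = [1, 2, 3] / [4, 5, 6]
  Insert 3 (step 7): P = [1, 3, 7] / [4, 5, 8] / [6];  Q = [1, 2, 3] / [4, 5, 6] / [7]
  Insert 2 (step 8): P = [1, 2, 7] / [3, 5, 8] / [4] / [6];  Q = [1, 2, 3] / [4, 5, 6] / [7] / [8]
  Insert 9 (step 9): P = [1, 2, 7, 9] / [3, 5, 8] / [4] / [6];  Q = [1, 2, 3, 9] / [4, 5, 6] / [7] / [8]
Final shape: (4, 3, 1, 1).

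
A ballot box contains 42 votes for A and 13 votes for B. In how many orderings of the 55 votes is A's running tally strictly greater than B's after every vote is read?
Strict-lead orderings = 765169213410

Total orderings of the 55 votes with 42 for A: C(55, 42) = 1451182990950. By the Bertrand ballot formula (Cycle Lemma / reflection principle), the number of orderings in which A is strictly ahead of B throughout is (p − q)/(p + q) · C(p + q, p) = (42 − 13)/(42 + 13) · 1451182990950 = 765169213410.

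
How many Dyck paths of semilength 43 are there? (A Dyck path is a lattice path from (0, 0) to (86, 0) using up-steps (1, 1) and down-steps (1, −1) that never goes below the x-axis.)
C_43 = 150853479205085351660700

These Dyck paths are counted by the Catalan number C_n = (1/(n + 1)) · C(2n, n). For n = 43: C_43 = (1/44) · C(86, 43) = 6637553085023755473070800/44 = 150853479205085351660700.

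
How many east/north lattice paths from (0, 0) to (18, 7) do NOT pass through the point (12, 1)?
Number of paths = 468688

Total paths from (0, 0) to (18, 7): C(25, 18) = 480700. Paths through (12, 1): (paths (0, 0) → (12, 1)) × (paths (12, 1) → (18, 7)) = C(13, 12) · C(12, 6) = 13 · 924 = 12012. Avoidance count = 480700 − 12012 = 468688.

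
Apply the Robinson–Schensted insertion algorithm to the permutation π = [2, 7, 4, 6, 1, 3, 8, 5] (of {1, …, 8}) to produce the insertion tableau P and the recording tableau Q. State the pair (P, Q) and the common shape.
P = [1, 3, 5, 8] / [2, 4, 6] / [7];  Q = [1, 2, 4, 7] / [3, 6, 8] / [5];  common shape = (4, 3, 1)

Row-insert the values π_1, π_2, … into P one at a time, bumping the leftmost entry strictly greater than the inserted value down to the next row. The recording tableau Q records, in position (i, j), the step at which that cell was added to P.
  Insert 2 (step 1): P = [2];  Q = [1]
  Insert 7 (step 2): P = [2, 7];  Q = [1, 2]
  Insert 4 (step 3): P = [2, 4] / [7];  Q = [1, 2] / [3]
  Insert 6 (step 4): P = [2, 4, 6] / [7];  Q = [1, 2, 4] / [3]
  Insert 1 (step 5): P = [1, 4, 6] / [2] / [7];  Q = [1, 2, 4] / [3] / [5]
  Insert 3 (step 6): P = [1, 3, 6] / [2, 4] / [7];  Q = [1, 2, 4] / [3, 6] / [5]
  Insert 8 (step 7): P = [1, 3, 6, 8] / [2, 4] / [7];  Q = [1, 2, 4, 7] / [3, 6] / [5]
  Insert 5 (step 8): P = [1, 3, 5, 8] / [2, 4, 6] / [7];  Q = [1, 2, 4, 7] / [3, 6, 8] / [5]
Final shape: (4, 3, 1).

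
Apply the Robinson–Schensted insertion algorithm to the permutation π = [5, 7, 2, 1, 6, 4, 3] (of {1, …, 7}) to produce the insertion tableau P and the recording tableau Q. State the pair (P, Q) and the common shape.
P = [1, 3] / [2, 4] / [5, 6] / [7];  Q = [1, 2] / [3, 5] / [4, 6] / [7];  common shape = (2, 2, 2, 1)

Row-insert the values π_1, π_2, … into P one at a time, bumping the leftmost entry strictly greater than the inserted value down to the next row. The recording tableau Q records, in position (i, j), the step at which that cell was added to P.
  Insert 5 (step 1): P = [5];  Q = [1]
  Insert 7 (step 2): P = [5, 7];  Q = [1, 2]
  Insert 2 (step 3): P = [2, 7] / [5];  Q = [1, 2] / [3]
  Insert 1 (step 4): P = [1, 7] / [2] / [5];  Q = [1, 2] / [3] / [4]
  Insert 6 (step 5): P = [1, 6] / [2, 7] / [5];  Q = [1, 2] / [3, 5] / [4]
  Insert 4 (step 6): P = [1, 4] / [2, 6] / [5, 7];  Q = [1, 2] / [3, 5] / [4, 6]
  Insert 3 (step 7): P = [1, 3] / [2, 4] / [5, 6] / [7];  Q = [1, 2] / [3, 5] / [4, 6] / [7]
Final shape: (2, 2, 2, 1).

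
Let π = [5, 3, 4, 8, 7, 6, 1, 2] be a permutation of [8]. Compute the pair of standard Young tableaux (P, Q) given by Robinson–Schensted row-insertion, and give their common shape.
P = [1, 2, 6] / [3, 4] / [5, 7] / [8];  Q = [1, 3, 4] / [2, 5] / [6, 8] / [7];  common shape = (3, 2, 2, 1)

Row-insert the values π_1, π_2, … into P one at a time, bumping the leftmost entry strictly greater than the inserted value down to the next row. The recording tableau Q records, in position (i, j), the step at which that cell was added to P.
  Insert 5 (step 1): P = [5];  Q = [1]
  Insert 3 (step 2): P = [3] / [5];  Q = [1] / [2]
  Insert 4 (step 3): P = [3, 4] / [5];  Q = [1, 3] / [2]
  Insert 8 (step 4): P = [3, 4, 8] / [5];  Q = [1, 3, 4] / [2]
  Insert 7 (step 5): P = [3, 4, 7] / [5, 8];  Q = [1, 3, 4] / [2, 5]
  Insert 6 (step 6): P = [3, 4, 6] / [5, 7] / [8];  Q = [1, 3, 4] / [2, 5] / [6]
  Insert 1 (step 7): P = [1, 4, 6] / [3, 7] / [5] / [8];  Q = [1, 3, 4] / [2, 5] / [6] / [7]
  Insert 2 (step 8): P = [1, 2, 6] / [3, 4] / [5, 7] / [8];  Q = [1, 3, 4] / [2, 5] / [6, 8] / [7]
Final shape: (3, 2, 2, 1).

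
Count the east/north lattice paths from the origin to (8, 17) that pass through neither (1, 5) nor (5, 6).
Number of paths = 621999

Inclusion–exclusion. Total paths: C(25, 8) = 1081575. Through P₁: C(6, 1)·C(19, 7) = 302328. Through P₂: C(11, 5)·C(14, 3) = 168168. Since P₁ is strictly southwest of P₂, a monotone path through both must visit P₁ then P₂; paths through both = C(6, 1)·C(5, 4)·C(14, 3) = 10920. Avoid both = 1081575 − 302328 − 168168 + 10920 = 621999.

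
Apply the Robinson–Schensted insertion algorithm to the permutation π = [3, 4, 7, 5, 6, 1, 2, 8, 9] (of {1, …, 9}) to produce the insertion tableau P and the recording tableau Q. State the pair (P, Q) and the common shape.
P = [1, 2, 5, 6, 8, 9] / [3, 4] / [7];  Q = [1, 2, 3, 5, 8, 9] / [4, 7] / [6];  common shape = (6, 2, 1)

Row-insert the values π_1, π_2, … into P one at a time, bumping the leftmost entry strictly greater than the inserted value down to the next row. The recording tableau Q records, in position (i, j), the step at which that cell was added to P.
  Insert 3 (step 1): P = [3];  Q = [1]
  Insert 4 (step 2): P = [3, 4];  Q = [1, 2]
  Insert 7 (step 3): P = [3, 4, 7];  Q = [1, 2, 3]
  Insert 5 (step 4): P = [3, 4, 5] / [7];  Q = [1, 2, 3] / [4]
  Insert 6 (step 5): P = [3, 4, 5, 6] / [7];  Q = [1, 2, 3, 5] / [4]
  Insert 1 (step 6): P = [1, 4, 5, 6] / [3] / [7];  Q = [1, 2, 3, 5] / [4] / [6]
  Insert 2 (step 7): P = [1, 2, 5, 6] / [3, 4] / [7];  Q = [1, 2, 3, 5] / [4, 7] / [6]
  Insert 8 (step 8): P = [1, 2, 5, 6, 8] / [3, 4] / [7];  Q = [1, 2, 3, 5, 8] / [4, 7] / [6]
  Insert 9 (step 9): P = [1, 2, 5, 6, 8, 9] / [3, 4] / [7];  Q = [1, 2, 3, 5, 8, 9] / [4, 7] / [6]
Final shape: (6, 2, 1).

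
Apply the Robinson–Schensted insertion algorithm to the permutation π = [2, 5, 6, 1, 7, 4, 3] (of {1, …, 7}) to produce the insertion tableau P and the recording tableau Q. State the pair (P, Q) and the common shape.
P = [1, 3, 6, 7] / [2, 4] / [5];  Q = [1, 2, 3, 5] / [4, 6] / [7];  common shape = (4, 2, 1)

Row-insert the values π_1, π_2, … into P one at a time, bumping the leftmost entry strictly greater than the inserted value down to the next row. The recording tableau Q records, in position (i, j), the step at which that cell was added to P.
  Insert 2 (step 1): P = [2];  Q = [1]
  Insert 5 (step 2): P = [2, 5];  Q = [1, 2]
  Insert 6 (step 3): P = [2, 5, 6];  Q = [1, 2, 3]
  Insert 1 (step 4): P = [1, 5, 6] / [2];  Q = [1, 2, 3] / [4]
  Insert 7 (step 5): P = [1, 5, 6, 7] / [2];  Q = [1, 2, 3, 5] / [4]
  Insert 4 (step 6): P = [1, 4, 6, 7] / [2, 5];  Q = [1, 2, 3, 5] / [4, 6]
  Insert 3 (step 7): P = [1, 3, 6, 7] / [2, 4] / [5];  Q = [1, 2, 3, 5] / [4, 6] / [7]
Final shape: (4, 2, 1).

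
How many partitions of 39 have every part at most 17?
p(39, parts ≤ 17) = 27684

Use the recurrence p(n, m) = p(n, m−1) + p(n−m, m): either the largest part is < m (count p(n, m−1)) or the largest part is exactly m (remove one copy of m, count p(n−m, m)). With p(0, ·) = 1 this gives p(39, parts ≤ 17) = 27684. (By conjugating Young diagrams, this also counts partitions of 39 into at most 17 parts.)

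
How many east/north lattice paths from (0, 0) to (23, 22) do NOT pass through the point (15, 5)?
Number of paths = 4099946625000

Total paths from (0, 0) to (23, 22): C(45, 23) = 4116715363800. Paths through (15, 5): (paths (0, 0) → (15, 5)) × (paths (15, 5) → (23, 22)) = C(20, 15) · C(25, 8) = 15504 · 1081575 = 16768738800. Avoidance count = 4116715363800 − 16768738800 = 4099946625000.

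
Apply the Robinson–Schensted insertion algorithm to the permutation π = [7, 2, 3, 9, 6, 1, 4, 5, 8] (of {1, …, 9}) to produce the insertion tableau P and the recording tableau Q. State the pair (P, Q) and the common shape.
P = [1, 3, 4, 5, 8] / [2, 6] / [7, 9];  Q = [1, 3, 4, 8, 9] / [2, 5] / [6, 7];  common shape = (5, 2, 2)

Row-insert the values π_1, π_2, … into P one at a time, bumping the leftmost entry strictly greater than the inserted value down to the next row. The recording tableau Q records, in position (i, j), the step at which that cell was added to P.
  Insert 7 (step 1): P = [7];  Q = [1]
  Insert 2 (step 2): P = [2] / [7];  Q = [1] / [2]
  Insert 3 (step 3): P = [2, 3] / [7];  Q = [1, 3] / [2]
  Insert 9 (step 4): P = [2, 3, 9] / [7];  Q = [1, 3, 4] / [2]
  Insert 6 (step 5): P = [2, 3, 6] / [7, 9];  Q = [1, 3, 4] / [2, 5]
  Insert 1 (step 6): P = [1, 3, 6] / [2, 9] / [7];  Q = [1, 3, 4] / [2, 5] / [6]
  Insert 4 (step 7): P = [1, 3, 4] / [2, 6] / [7, 9];  Q = [1, 3, 4] / [2, 5] / [6, 7]
  Insert 5 (step 8): P = [1, 3, 4, 5] / [2, 6] / [7, 9];  Q = [1, 3, 4, 8] / [2, 5] / [6, 7]
  Insert 8 (step 9): P = [1, 3, 4, 5, 8] / [2, 6] / [7, 9];  Q = [1, 3, 4, 8, 9] / [2, 5] / [6, 7]
Final shape: (5, 2, 2).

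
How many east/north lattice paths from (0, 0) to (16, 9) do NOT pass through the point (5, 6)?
Number of paths = 1874807

Total paths from (0, 0) to (16, 9): C(25, 16) = 2042975. Paths through (5, 6): (paths (0, 0) → (5, 6)) × (paths (5, 6) → (16, 9)) = C(11, 5) · C(14, 11) = 462 · 364 = 168168. Avoidance count = 2042975 − 168168 = 1874807.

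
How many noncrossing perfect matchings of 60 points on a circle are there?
C_30 = 3814986502092304

These noncrossing handshakes are counted by the Catalan number C_n = (1/(n + 1)) · C(2n, n). For n = 30: C_30 = (1/31) · C(60, 30) = 118264581564861424/31 = 3814986502092304.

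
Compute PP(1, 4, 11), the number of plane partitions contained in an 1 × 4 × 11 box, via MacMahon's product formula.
PP(1, 4, 11) = 1365

Evaluate the triple product over i = 1..1, j = 1..4, k = 1..11. The factors are (2/1) · (3/2) · (4/3) · (5/4) · (6/5) · (7/6) · (8/7) · (9/8) · … (44 factors total). The numerators and denominators telescope so the product is an integer; carrying out the multiplication exactly gives PP(1, 4, 11) = 1365.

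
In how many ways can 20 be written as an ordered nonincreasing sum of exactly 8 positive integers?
p(20, 8 parts) = 70

Partitions of n into exactly k parts are in bijection with partitions of n − k into at most k parts (subtract 1 from each part). So p(20, exactly 8) = p(12, parts ≤ 8). Computing via the recurrence p(m, j) = p(m, j−1) + p(m−j, j) gives 70.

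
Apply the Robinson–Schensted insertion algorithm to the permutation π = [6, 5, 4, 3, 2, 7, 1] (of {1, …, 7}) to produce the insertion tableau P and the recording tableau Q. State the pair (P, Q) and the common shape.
P = [1, 7] / [2] / [3] / [4] / [5] / [6];  Q = [1, 6] / [2] / [3] / [4] / [5] / [7];  common shape = (2, 1, 1, 1, 1, 1)

Row-insert the values π_1, π_2, … into P one at a time, bumping the leftmost entry strictly greater than the inserted value down to the next row. The recording tableau Q records, in position (i, j), the step at which that cell was added to P.
  Insert 6 (step 1): P = [6];  Q = [1]
  Insert 5 (step 2): P = [5] / [6];  Q = [1] / [2]
  Insert 4 (step 3): P = [4] / [5] / [6];  Q = [1] / [2] / [3]
  Insert 3 (step 4): P = [3] / [4] / [5] / [6];  Q = [1] / [2] / [3] / [4]
  Insert 2 (step 5): P = [2] / [3] / [4] / [5] / [6];  Q = [1] / [2] / [3] / [4] / [5]
  Insert 7 (step 6): P = [2, 7] / [3] / [4] / [5] / [6];  Q = [1, 6] / [2] / [3] / [4] / [5]
  Insert 1 (step 7): P = [1, 7] / [2] / [3] / [4] / [5] / [6];  Q = [1, 6] / [2] / [3] / [4] / [5] / [7]
Final shape: (2, 1, 1, 1, 1, 1).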